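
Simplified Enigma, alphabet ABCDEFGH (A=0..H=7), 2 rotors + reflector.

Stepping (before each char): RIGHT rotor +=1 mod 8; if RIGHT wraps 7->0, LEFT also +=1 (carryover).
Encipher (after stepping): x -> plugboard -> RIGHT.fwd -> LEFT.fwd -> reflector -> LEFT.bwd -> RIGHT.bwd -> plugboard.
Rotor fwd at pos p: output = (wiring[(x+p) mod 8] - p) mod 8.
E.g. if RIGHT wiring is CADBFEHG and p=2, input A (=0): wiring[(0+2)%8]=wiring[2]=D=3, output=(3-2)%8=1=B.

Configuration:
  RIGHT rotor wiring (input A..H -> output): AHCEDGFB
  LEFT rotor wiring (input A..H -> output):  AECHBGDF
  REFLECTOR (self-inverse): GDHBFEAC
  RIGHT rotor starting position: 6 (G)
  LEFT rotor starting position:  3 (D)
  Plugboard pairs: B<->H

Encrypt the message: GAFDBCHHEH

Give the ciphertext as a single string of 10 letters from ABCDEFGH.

Answer: FDGACHCABG

Derivation:
Char 1 ('G'): step: R->7, L=3; G->plug->G->R->H->L->H->refl->C->L'->E->R'->F->plug->F
Char 2 ('A'): step: R->0, L->4 (L advanced); A->plug->A->R->A->L->F->refl->E->L'->E->R'->D->plug->D
Char 3 ('F'): step: R->1, L=4; F->plug->F->R->E->L->E->refl->F->L'->A->R'->G->plug->G
Char 4 ('D'): step: R->2, L=4; D->plug->D->R->E->L->E->refl->F->L'->A->R'->A->plug->A
Char 5 ('B'): step: R->3, L=4; B->plug->H->R->H->L->D->refl->B->L'->D->R'->C->plug->C
Char 6 ('C'): step: R->4, L=4; C->plug->C->R->B->L->C->refl->H->L'->C->R'->B->plug->H
Char 7 ('H'): step: R->5, L=4; H->plug->B->R->A->L->F->refl->E->L'->E->R'->C->plug->C
Char 8 ('H'): step: R->6, L=4; H->plug->B->R->D->L->B->refl->D->L'->H->R'->A->plug->A
Char 9 ('E'): step: R->7, L=4; E->plug->E->R->F->L->A->refl->G->L'->G->R'->H->plug->B
Char 10 ('H'): step: R->0, L->5 (L advanced); H->plug->B->R->H->L->E->refl->F->L'->F->R'->G->plug->G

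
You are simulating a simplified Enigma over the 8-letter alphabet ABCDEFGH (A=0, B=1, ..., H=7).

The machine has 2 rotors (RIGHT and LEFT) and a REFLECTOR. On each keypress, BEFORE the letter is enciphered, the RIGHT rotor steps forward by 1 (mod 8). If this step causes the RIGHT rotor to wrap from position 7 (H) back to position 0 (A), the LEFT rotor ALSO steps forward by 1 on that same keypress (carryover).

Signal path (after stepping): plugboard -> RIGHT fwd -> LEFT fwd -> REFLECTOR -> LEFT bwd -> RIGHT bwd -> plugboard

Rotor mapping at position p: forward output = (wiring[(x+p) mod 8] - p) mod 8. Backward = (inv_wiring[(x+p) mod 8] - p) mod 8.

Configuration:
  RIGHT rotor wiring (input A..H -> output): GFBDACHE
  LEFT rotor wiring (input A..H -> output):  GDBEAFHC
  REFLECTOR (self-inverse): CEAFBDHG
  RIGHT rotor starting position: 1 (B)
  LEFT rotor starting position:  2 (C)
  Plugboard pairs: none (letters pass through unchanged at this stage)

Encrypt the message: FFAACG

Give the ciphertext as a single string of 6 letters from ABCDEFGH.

Answer: DDCDGE

Derivation:
Char 1 ('F'): step: R->2, L=2; F->plug->F->R->C->L->G->refl->H->L'->A->R'->D->plug->D
Char 2 ('F'): step: R->3, L=2; F->plug->F->R->D->L->D->refl->F->L'->E->R'->D->plug->D
Char 3 ('A'): step: R->4, L=2; A->plug->A->R->E->L->F->refl->D->L'->D->R'->C->plug->C
Char 4 ('A'): step: R->5, L=2; A->plug->A->R->F->L->A->refl->C->L'->B->R'->D->plug->D
Char 5 ('C'): step: R->6, L=2; C->plug->C->R->A->L->H->refl->G->L'->C->R'->G->plug->G
Char 6 ('G'): step: R->7, L=2; G->plug->G->R->D->L->D->refl->F->L'->E->R'->E->plug->E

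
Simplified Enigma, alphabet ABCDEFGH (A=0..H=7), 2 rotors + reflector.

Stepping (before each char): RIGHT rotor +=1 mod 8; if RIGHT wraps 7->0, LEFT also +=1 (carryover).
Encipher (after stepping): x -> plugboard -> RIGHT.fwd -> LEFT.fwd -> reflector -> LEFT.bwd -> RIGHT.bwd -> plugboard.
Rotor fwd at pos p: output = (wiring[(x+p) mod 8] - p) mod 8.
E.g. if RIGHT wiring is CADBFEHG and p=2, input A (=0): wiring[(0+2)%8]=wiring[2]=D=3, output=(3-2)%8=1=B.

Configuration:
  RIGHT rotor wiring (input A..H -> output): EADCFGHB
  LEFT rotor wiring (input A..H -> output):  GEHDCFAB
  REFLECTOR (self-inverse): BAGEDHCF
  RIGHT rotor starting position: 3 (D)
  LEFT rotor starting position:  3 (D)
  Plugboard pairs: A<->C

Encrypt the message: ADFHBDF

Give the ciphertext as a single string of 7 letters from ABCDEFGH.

Char 1 ('A'): step: R->4, L=3; A->plug->C->R->D->L->F->refl->H->L'->B->R'->A->plug->C
Char 2 ('D'): step: R->5, L=3; D->plug->D->R->H->L->E->refl->D->L'->F->R'->G->plug->G
Char 3 ('F'): step: R->6, L=3; F->plug->F->R->E->L->G->refl->C->L'->C->R'->D->plug->D
Char 4 ('H'): step: R->7, L=3; H->plug->H->R->A->L->A->refl->B->L'->G->R'->F->plug->F
Char 5 ('B'): step: R->0, L->4 (L advanced); B->plug->B->R->A->L->G->refl->C->L'->E->R'->A->plug->C
Char 6 ('D'): step: R->1, L=4; D->plug->D->R->E->L->C->refl->G->L'->A->R'->G->plug->G
Char 7 ('F'): step: R->2, L=4; F->plug->F->R->H->L->H->refl->F->L'->D->R'->C->plug->A

Answer: CGDFCGA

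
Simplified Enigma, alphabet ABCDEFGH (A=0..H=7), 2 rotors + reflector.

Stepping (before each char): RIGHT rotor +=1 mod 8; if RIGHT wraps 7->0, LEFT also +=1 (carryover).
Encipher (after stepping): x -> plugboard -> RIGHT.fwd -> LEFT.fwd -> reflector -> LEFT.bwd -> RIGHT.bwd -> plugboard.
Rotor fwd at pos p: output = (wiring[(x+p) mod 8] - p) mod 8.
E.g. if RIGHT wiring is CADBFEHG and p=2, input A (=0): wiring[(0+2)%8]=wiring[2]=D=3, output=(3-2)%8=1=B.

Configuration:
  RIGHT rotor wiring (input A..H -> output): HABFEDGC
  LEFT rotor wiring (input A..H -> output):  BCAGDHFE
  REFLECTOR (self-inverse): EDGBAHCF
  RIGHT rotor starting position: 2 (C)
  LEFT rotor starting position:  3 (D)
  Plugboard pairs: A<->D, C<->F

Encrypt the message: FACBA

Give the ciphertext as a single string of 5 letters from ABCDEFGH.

Char 1 ('F'): step: R->3, L=3; F->plug->C->R->A->L->D->refl->B->L'->E->R'->F->plug->C
Char 2 ('A'): step: R->4, L=3; A->plug->D->R->G->L->H->refl->F->L'->H->R'->B->plug->B
Char 3 ('C'): step: R->5, L=3; C->plug->F->R->E->L->B->refl->D->L'->A->R'->G->plug->G
Char 4 ('B'): step: R->6, L=3; B->plug->B->R->E->L->B->refl->D->L'->A->R'->A->plug->D
Char 5 ('A'): step: R->7, L=3; A->plug->D->R->C->L->E->refl->A->L'->B->R'->C->plug->F

Answer: CBGDF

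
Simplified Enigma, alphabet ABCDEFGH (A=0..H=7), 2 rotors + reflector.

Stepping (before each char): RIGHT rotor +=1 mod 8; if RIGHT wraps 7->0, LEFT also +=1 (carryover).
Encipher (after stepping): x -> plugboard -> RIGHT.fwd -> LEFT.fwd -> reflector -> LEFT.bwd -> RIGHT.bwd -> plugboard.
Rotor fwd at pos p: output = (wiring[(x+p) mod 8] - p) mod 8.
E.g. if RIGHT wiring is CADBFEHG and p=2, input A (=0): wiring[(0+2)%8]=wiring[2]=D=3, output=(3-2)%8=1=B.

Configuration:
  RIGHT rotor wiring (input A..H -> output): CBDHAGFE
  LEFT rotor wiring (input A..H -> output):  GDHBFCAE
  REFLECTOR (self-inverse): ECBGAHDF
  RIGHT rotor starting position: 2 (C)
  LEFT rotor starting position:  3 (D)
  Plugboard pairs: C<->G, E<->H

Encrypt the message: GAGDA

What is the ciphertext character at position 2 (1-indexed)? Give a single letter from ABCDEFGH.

Char 1 ('G'): step: R->3, L=3; G->plug->C->R->D->L->F->refl->H->L'->C->R'->D->plug->D
Char 2 ('A'): step: R->4, L=3; A->plug->A->R->E->L->B->refl->C->L'->B->R'->C->plug->G

G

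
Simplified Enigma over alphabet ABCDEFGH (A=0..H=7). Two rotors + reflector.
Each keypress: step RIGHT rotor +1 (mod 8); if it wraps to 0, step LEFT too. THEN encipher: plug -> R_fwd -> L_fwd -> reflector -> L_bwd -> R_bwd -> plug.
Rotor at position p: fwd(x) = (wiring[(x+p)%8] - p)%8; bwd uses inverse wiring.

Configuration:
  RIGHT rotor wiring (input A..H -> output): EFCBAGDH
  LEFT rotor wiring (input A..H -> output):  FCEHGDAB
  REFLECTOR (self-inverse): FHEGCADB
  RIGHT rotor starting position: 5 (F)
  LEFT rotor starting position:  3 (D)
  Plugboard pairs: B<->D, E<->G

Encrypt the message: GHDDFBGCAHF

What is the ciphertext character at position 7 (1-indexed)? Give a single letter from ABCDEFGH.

Char 1 ('G'): step: R->6, L=3; G->plug->E->R->E->L->G->refl->D->L'->B->R'->B->plug->D
Char 2 ('H'): step: R->7, L=3; H->plug->H->R->E->L->G->refl->D->L'->B->R'->F->plug->F
Char 3 ('D'): step: R->0, L->4 (L advanced); D->plug->B->R->F->L->G->refl->D->L'->H->R'->H->plug->H
Char 4 ('D'): step: R->1, L=4; D->plug->B->R->B->L->H->refl->B->L'->E->R'->A->plug->A
Char 5 ('F'): step: R->2, L=4; F->plug->F->R->F->L->G->refl->D->L'->H->R'->B->plug->D
Char 6 ('B'): step: R->3, L=4; B->plug->D->R->A->L->C->refl->E->L'->C->R'->G->plug->E
Char 7 ('G'): step: R->4, L=4; G->plug->E->R->A->L->C->refl->E->L'->C->R'->B->plug->D

D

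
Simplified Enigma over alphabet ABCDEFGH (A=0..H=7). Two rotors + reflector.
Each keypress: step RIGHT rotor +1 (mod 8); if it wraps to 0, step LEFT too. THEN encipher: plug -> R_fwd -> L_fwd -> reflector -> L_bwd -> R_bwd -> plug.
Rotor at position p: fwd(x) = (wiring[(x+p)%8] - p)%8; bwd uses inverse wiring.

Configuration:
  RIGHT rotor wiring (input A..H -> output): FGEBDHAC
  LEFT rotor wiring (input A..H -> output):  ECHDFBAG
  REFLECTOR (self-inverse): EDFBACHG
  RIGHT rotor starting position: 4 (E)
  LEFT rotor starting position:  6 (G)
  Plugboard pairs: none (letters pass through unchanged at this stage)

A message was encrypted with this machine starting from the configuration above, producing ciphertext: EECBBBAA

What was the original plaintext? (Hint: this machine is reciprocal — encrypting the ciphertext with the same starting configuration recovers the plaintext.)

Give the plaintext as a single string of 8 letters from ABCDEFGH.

Answer: BAFDHAHF

Derivation:
Char 1 ('E'): step: R->5, L=6; E->plug->E->R->B->L->A->refl->E->L'->D->R'->B->plug->B
Char 2 ('E'): step: R->6, L=6; E->plug->E->R->G->L->H->refl->G->L'->C->R'->A->plug->A
Char 3 ('C'): step: R->7, L=6; C->plug->C->R->H->L->D->refl->B->L'->E->R'->F->plug->F
Char 4 ('B'): step: R->0, L->7 (L advanced); B->plug->B->R->G->L->C->refl->F->L'->B->R'->D->plug->D
Char 5 ('B'): step: R->1, L=7; B->plug->B->R->D->L->A->refl->E->L'->E->R'->H->plug->H
Char 6 ('B'): step: R->2, L=7; B->plug->B->R->H->L->B->refl->D->L'->C->R'->A->plug->A
Char 7 ('A'): step: R->3, L=7; A->plug->A->R->G->L->C->refl->F->L'->B->R'->H->plug->H
Char 8 ('A'): step: R->4, L=7; A->plug->A->R->H->L->B->refl->D->L'->C->R'->F->plug->F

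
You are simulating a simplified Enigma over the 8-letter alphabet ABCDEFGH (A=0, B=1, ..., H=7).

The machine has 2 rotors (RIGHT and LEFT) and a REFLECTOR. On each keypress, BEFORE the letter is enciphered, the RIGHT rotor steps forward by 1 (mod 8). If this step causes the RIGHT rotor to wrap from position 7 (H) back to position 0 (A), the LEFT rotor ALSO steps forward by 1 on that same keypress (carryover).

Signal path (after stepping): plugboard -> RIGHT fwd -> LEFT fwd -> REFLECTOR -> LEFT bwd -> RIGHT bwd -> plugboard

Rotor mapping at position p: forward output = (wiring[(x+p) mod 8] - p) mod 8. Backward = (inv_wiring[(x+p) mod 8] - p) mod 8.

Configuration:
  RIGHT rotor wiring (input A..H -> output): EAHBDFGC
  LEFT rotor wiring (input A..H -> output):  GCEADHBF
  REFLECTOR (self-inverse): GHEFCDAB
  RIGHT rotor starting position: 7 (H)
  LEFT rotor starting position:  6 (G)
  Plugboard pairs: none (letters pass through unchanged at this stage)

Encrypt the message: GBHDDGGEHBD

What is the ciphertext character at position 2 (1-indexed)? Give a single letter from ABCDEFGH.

Char 1 ('G'): step: R->0, L->7 (L advanced); G->plug->G->R->G->L->A->refl->G->L'->A->R'->B->plug->B
Char 2 ('B'): step: R->1, L=7; B->plug->B->R->G->L->A->refl->G->L'->A->R'->C->plug->C

C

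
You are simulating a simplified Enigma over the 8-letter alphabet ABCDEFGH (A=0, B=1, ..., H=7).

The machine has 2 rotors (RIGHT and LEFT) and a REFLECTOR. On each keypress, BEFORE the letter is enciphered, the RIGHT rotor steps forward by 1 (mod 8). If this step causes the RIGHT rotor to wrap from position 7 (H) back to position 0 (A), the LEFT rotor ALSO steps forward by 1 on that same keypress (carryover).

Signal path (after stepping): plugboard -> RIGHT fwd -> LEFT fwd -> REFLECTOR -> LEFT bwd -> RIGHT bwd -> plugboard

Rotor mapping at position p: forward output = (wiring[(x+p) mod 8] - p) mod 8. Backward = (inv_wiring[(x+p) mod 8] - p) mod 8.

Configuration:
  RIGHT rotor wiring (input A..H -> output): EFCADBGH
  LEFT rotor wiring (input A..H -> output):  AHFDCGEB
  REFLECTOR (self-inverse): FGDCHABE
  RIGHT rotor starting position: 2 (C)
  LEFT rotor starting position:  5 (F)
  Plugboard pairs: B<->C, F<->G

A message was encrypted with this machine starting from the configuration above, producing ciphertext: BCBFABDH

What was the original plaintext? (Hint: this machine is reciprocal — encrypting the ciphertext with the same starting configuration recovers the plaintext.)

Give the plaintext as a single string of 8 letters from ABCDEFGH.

Char 1 ('B'): step: R->3, L=5; B->plug->C->R->G->L->G->refl->B->L'->A->R'->B->plug->C
Char 2 ('C'): step: R->4, L=5; C->plug->B->R->F->L->A->refl->F->L'->H->R'->A->plug->A
Char 3 ('B'): step: R->5, L=5; B->plug->C->R->C->L->E->refl->H->L'->B->R'->B->plug->C
Char 4 ('F'): step: R->6, L=5; F->plug->G->R->F->L->A->refl->F->L'->H->R'->D->plug->D
Char 5 ('A'): step: R->7, L=5; A->plug->A->R->A->L->B->refl->G->L'->G->R'->C->plug->B
Char 6 ('B'): step: R->0, L->6 (L advanced); B->plug->C->R->C->L->C->refl->D->L'->B->R'->F->plug->G
Char 7 ('D'): step: R->1, L=6; D->plug->D->R->C->L->C->refl->D->L'->B->R'->B->plug->C
Char 8 ('H'): step: R->2, L=6; H->plug->H->R->D->L->B->refl->G->L'->A->R'->A->plug->A

Answer: CACDBGCA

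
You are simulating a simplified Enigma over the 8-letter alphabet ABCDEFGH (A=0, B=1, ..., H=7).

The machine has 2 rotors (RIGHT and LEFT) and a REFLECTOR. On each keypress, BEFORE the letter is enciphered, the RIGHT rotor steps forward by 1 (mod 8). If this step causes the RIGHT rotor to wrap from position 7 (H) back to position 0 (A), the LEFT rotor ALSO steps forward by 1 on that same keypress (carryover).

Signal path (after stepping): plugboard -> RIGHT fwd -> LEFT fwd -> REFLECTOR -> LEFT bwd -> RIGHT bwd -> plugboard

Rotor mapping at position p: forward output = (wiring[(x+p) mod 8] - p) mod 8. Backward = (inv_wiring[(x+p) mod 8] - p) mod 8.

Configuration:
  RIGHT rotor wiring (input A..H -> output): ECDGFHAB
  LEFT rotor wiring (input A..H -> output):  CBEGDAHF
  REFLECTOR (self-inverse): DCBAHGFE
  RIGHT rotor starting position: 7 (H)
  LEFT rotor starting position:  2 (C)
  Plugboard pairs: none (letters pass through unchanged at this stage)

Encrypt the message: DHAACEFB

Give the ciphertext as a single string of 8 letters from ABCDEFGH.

Char 1 ('D'): step: R->0, L->3 (L advanced); D->plug->D->R->G->L->G->refl->F->L'->C->R'->B->plug->B
Char 2 ('H'): step: R->1, L=3; H->plug->H->R->D->L->E->refl->H->L'->F->R'->C->plug->C
Char 3 ('A'): step: R->2, L=3; A->plug->A->R->B->L->A->refl->D->L'->A->R'->H->plug->H
Char 4 ('A'): step: R->3, L=3; A->plug->A->R->D->L->E->refl->H->L'->F->R'->D->plug->D
Char 5 ('C'): step: R->4, L=3; C->plug->C->R->E->L->C->refl->B->L'->H->R'->G->plug->G
Char 6 ('E'): step: R->5, L=3; E->plug->E->R->F->L->H->refl->E->L'->D->R'->B->plug->B
Char 7 ('F'): step: R->6, L=3; F->plug->F->R->A->L->D->refl->A->L'->B->R'->H->plug->H
Char 8 ('B'): step: R->7, L=3; B->plug->B->R->F->L->H->refl->E->L'->D->R'->C->plug->C

Answer: BCHDGBHC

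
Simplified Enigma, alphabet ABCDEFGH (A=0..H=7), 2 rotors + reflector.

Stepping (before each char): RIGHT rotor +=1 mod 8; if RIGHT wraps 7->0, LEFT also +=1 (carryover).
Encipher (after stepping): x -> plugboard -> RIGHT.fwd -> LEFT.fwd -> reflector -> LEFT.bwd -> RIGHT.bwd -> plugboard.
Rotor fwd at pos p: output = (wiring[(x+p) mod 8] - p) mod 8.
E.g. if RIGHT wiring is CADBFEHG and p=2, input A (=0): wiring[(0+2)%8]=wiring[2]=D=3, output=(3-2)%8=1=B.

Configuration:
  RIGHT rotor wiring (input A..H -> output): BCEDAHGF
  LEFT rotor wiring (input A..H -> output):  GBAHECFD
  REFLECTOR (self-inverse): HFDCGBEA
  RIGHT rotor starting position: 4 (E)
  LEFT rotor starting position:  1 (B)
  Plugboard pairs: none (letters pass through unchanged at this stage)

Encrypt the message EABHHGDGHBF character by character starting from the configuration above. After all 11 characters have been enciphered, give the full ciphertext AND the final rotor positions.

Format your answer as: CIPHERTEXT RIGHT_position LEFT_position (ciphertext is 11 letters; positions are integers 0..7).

Answer: AHDAEFGFFCD 7 2

Derivation:
Char 1 ('E'): step: R->5, L=1; E->plug->E->R->F->L->E->refl->G->L'->C->R'->A->plug->A
Char 2 ('A'): step: R->6, L=1; A->plug->A->R->A->L->A->refl->H->L'->B->R'->H->plug->H
Char 3 ('B'): step: R->7, L=1; B->plug->B->R->C->L->G->refl->E->L'->F->R'->D->plug->D
Char 4 ('H'): step: R->0, L->2 (L advanced); H->plug->H->R->F->L->B->refl->F->L'->B->R'->A->plug->A
Char 5 ('H'): step: R->1, L=2; H->plug->H->R->A->L->G->refl->E->L'->G->R'->E->plug->E
Char 6 ('G'): step: R->2, L=2; G->plug->G->R->H->L->H->refl->A->L'->D->R'->F->plug->F
Char 7 ('D'): step: R->3, L=2; D->plug->D->R->D->L->A->refl->H->L'->H->R'->G->plug->G
Char 8 ('G'): step: R->4, L=2; G->plug->G->R->A->L->G->refl->E->L'->G->R'->F->plug->F
Char 9 ('H'): step: R->5, L=2; H->plug->H->R->D->L->A->refl->H->L'->H->R'->F->plug->F
Char 10 ('B'): step: R->6, L=2; B->plug->B->R->H->L->H->refl->A->L'->D->R'->C->plug->C
Char 11 ('F'): step: R->7, L=2; F->plug->F->R->B->L->F->refl->B->L'->F->R'->D->plug->D
Final: ciphertext=AHDAEFGFFCD, RIGHT=7, LEFT=2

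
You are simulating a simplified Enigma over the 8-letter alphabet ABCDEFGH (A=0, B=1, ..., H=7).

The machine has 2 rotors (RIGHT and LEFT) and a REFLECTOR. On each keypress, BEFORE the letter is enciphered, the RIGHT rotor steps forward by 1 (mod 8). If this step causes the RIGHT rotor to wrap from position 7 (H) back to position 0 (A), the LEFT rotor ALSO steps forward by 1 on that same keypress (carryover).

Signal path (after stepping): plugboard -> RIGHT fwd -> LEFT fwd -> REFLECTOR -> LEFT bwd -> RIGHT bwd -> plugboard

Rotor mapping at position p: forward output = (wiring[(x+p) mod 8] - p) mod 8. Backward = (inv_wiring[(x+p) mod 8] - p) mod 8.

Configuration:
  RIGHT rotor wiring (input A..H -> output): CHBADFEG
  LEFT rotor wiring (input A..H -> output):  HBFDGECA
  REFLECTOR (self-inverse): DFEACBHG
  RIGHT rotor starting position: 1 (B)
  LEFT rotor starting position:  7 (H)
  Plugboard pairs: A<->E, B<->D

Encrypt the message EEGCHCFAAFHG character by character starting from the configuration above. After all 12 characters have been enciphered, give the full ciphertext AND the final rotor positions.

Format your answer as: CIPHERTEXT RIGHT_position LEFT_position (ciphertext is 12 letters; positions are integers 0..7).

Char 1 ('E'): step: R->2, L=7; E->plug->A->R->H->L->D->refl->A->L'->B->R'->C->plug->C
Char 2 ('E'): step: R->3, L=7; E->plug->A->R->F->L->H->refl->G->L'->D->R'->E->plug->A
Char 3 ('G'): step: R->4, L=7; G->plug->G->R->F->L->H->refl->G->L'->D->R'->F->plug->F
Char 4 ('C'): step: R->5, L=7; C->plug->C->R->B->L->A->refl->D->L'->H->R'->B->plug->D
Char 5 ('H'): step: R->6, L=7; H->plug->H->R->H->L->D->refl->A->L'->B->R'->D->plug->B
Char 6 ('C'): step: R->7, L=7; C->plug->C->R->A->L->B->refl->F->L'->G->R'->G->plug->G
Char 7 ('F'): step: R->0, L->0 (L advanced); F->plug->F->R->F->L->E->refl->C->L'->G->R'->H->plug->H
Char 8 ('A'): step: R->1, L=0; A->plug->E->R->E->L->G->refl->H->L'->A->R'->B->plug->D
Char 9 ('A'): step: R->2, L=0; A->plug->E->R->C->L->F->refl->B->L'->B->R'->C->plug->C
Char 10 ('F'): step: R->3, L=0; F->plug->F->R->H->L->A->refl->D->L'->D->R'->E->plug->A
Char 11 ('H'): step: R->4, L=0; H->plug->H->R->E->L->G->refl->H->L'->A->R'->C->plug->C
Char 12 ('G'): step: R->5, L=0; G->plug->G->R->D->L->D->refl->A->L'->H->R'->B->plug->D
Final: ciphertext=CAFDBGHDCACD, RIGHT=5, LEFT=0

Answer: CAFDBGHDCACD 5 0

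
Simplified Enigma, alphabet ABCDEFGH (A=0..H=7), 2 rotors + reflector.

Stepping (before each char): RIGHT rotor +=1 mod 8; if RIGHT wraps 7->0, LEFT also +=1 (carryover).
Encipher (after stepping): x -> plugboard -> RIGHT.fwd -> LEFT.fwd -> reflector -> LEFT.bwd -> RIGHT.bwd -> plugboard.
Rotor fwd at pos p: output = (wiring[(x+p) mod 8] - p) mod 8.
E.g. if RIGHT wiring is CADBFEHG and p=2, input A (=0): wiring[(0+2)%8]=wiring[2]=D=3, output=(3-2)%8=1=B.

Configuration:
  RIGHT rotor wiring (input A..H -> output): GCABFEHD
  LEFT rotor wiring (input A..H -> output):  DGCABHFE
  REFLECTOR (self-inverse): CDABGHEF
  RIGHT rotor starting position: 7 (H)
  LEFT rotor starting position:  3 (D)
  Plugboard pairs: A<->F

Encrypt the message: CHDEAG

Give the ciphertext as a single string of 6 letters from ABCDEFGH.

Answer: AEADDH

Derivation:
Char 1 ('C'): step: R->0, L->4 (L advanced); C->plug->C->R->A->L->F->refl->H->L'->E->R'->F->plug->A
Char 2 ('H'): step: R->1, L=4; H->plug->H->R->F->L->C->refl->A->L'->D->R'->E->plug->E
Char 3 ('D'): step: R->2, L=4; D->plug->D->R->C->L->B->refl->D->L'->B->R'->F->plug->A
Char 4 ('E'): step: R->3, L=4; E->plug->E->R->A->L->F->refl->H->L'->E->R'->D->plug->D
Char 5 ('A'): step: R->4, L=4; A->plug->F->R->G->L->G->refl->E->L'->H->R'->D->plug->D
Char 6 ('G'): step: R->5, L=4; G->plug->G->R->E->L->H->refl->F->L'->A->R'->H->plug->H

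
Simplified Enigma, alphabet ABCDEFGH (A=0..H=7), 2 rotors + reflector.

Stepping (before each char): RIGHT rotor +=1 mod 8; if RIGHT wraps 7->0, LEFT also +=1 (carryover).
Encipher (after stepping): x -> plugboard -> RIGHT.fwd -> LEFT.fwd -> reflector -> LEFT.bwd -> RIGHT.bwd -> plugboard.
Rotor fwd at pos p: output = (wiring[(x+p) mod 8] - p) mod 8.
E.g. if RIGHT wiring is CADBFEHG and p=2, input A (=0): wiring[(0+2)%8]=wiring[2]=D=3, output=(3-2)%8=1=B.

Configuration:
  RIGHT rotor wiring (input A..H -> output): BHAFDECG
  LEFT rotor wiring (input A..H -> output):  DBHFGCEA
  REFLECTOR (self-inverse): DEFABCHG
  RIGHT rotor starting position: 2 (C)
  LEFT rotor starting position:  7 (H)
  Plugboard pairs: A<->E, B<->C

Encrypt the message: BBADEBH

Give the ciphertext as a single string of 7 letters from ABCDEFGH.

Char 1 ('B'): step: R->3, L=7; B->plug->C->R->B->L->E->refl->B->L'->A->R'->B->plug->C
Char 2 ('B'): step: R->4, L=7; B->plug->C->R->G->L->D->refl->A->L'->D->R'->F->plug->F
Char 3 ('A'): step: R->5, L=7; A->plug->E->R->C->L->C->refl->F->L'->H->R'->A->plug->E
Char 4 ('D'): step: R->6, L=7; D->plug->D->R->B->L->E->refl->B->L'->A->R'->B->plug->C
Char 5 ('E'): step: R->7, L=7; E->plug->A->R->H->L->F->refl->C->L'->C->R'->B->plug->C
Char 6 ('B'): step: R->0, L->0 (L advanced); B->plug->C->R->A->L->D->refl->A->L'->H->R'->B->plug->C
Char 7 ('H'): step: R->1, L=0; H->plug->H->R->A->L->D->refl->A->L'->H->R'->B->plug->C

Answer: CFECCCC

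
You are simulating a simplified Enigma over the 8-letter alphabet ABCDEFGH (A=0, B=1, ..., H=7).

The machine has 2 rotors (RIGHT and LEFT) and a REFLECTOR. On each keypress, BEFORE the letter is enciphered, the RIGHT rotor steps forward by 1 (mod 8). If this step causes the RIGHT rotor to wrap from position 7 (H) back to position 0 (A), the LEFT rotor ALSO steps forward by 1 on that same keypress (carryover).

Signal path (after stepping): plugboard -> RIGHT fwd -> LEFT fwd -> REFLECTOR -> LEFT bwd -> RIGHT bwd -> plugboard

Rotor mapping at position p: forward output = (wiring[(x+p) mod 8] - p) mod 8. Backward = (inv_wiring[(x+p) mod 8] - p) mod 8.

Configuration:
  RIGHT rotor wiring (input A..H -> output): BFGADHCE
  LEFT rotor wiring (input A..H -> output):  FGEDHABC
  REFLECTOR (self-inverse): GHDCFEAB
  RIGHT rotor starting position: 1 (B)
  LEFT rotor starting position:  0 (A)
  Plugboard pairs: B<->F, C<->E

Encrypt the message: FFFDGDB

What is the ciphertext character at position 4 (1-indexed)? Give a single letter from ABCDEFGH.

Char 1 ('F'): step: R->2, L=0; F->plug->B->R->G->L->B->refl->H->L'->E->R'->A->plug->A
Char 2 ('F'): step: R->3, L=0; F->plug->B->R->A->L->F->refl->E->L'->C->R'->G->plug->G
Char 3 ('F'): step: R->4, L=0; F->plug->B->R->D->L->D->refl->C->L'->H->R'->A->plug->A
Char 4 ('D'): step: R->5, L=0; D->plug->D->R->E->L->H->refl->B->L'->G->R'->H->plug->H

H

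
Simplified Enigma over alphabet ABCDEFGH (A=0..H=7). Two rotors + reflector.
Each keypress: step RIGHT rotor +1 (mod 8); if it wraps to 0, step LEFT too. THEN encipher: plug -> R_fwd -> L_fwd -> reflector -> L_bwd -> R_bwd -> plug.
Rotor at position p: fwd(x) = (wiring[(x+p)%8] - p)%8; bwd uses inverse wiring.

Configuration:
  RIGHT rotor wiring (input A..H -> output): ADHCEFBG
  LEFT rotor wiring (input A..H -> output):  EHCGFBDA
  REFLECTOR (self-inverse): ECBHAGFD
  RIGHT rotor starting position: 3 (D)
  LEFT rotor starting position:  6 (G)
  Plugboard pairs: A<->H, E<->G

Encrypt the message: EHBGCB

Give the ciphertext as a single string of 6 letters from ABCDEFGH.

Char 1 ('E'): step: R->4, L=6; E->plug->G->R->D->L->B->refl->C->L'->B->R'->B->plug->B
Char 2 ('H'): step: R->5, L=6; H->plug->A->R->A->L->F->refl->G->L'->C->R'->F->plug->F
Char 3 ('B'): step: R->6, L=6; B->plug->B->R->A->L->F->refl->G->L'->C->R'->C->plug->C
Char 4 ('G'): step: R->7, L=6; G->plug->E->R->D->L->B->refl->C->L'->B->R'->B->plug->B
Char 5 ('C'): step: R->0, L->7 (L advanced); C->plug->C->R->H->L->E->refl->A->L'->C->R'->D->plug->D
Char 6 ('B'): step: R->1, L=7; B->plug->B->R->G->L->C->refl->B->L'->A->R'->F->plug->F

Answer: BFCBDF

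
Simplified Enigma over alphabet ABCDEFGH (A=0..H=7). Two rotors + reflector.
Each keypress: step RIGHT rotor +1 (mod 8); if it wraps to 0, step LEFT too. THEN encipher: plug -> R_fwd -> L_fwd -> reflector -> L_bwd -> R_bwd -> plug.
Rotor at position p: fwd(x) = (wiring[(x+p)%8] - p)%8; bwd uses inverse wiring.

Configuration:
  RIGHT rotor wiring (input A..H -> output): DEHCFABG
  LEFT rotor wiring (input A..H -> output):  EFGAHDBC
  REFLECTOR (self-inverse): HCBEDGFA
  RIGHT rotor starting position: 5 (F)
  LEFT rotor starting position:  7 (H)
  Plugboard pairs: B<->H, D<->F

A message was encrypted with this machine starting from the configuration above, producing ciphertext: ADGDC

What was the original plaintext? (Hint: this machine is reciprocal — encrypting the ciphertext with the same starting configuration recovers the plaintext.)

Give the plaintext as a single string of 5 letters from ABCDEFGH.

Char 1 ('A'): step: R->6, L=7; A->plug->A->R->D->L->H->refl->A->L'->F->R'->C->plug->C
Char 2 ('D'): step: R->7, L=7; D->plug->F->R->G->L->E->refl->D->L'->A->R'->D->plug->F
Char 3 ('G'): step: R->0, L->0 (L advanced); G->plug->G->R->B->L->F->refl->G->L'->C->R'->D->plug->F
Char 4 ('D'): step: R->1, L=0; D->plug->F->R->A->L->E->refl->D->L'->F->R'->G->plug->G
Char 5 ('C'): step: R->2, L=0; C->plug->C->R->D->L->A->refl->H->L'->E->R'->F->plug->D

Answer: CFFGD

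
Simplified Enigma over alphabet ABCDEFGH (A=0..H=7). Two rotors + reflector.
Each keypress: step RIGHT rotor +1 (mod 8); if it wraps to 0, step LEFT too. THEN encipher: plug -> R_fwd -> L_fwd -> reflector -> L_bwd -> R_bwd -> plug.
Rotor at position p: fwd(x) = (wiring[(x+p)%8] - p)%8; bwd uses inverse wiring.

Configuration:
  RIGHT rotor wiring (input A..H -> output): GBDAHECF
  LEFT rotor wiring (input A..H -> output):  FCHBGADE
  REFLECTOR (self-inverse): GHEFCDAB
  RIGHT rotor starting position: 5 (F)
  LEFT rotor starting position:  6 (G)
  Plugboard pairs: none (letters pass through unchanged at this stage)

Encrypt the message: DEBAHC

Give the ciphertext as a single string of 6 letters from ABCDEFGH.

Char 1 ('D'): step: R->6, L=6; D->plug->D->R->D->L->E->refl->C->L'->H->R'->B->plug->B
Char 2 ('E'): step: R->7, L=6; E->plug->E->R->B->L->G->refl->A->L'->G->R'->A->plug->A
Char 3 ('B'): step: R->0, L->7 (L advanced); B->plug->B->R->B->L->G->refl->A->L'->D->R'->C->plug->C
Char 4 ('A'): step: R->1, L=7; A->plug->A->R->A->L->F->refl->D->L'->C->R'->B->plug->B
Char 5 ('H'): step: R->2, L=7; H->plug->H->R->H->L->E->refl->C->L'->E->R'->G->plug->G
Char 6 ('C'): step: R->3, L=7; C->plug->C->R->B->L->G->refl->A->L'->D->R'->F->plug->F

Answer: BACBGF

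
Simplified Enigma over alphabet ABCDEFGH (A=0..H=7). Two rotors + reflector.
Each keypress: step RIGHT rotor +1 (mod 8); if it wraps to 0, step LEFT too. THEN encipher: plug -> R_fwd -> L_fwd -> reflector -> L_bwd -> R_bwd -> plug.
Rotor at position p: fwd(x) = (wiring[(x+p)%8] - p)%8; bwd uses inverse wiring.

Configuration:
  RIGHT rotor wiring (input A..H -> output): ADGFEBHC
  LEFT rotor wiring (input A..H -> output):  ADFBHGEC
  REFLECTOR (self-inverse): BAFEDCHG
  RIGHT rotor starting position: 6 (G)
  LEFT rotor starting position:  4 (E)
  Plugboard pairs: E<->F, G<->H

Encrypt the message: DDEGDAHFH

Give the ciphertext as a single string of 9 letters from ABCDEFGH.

Char 1 ('D'): step: R->7, L=4; D->plug->D->R->H->L->F->refl->C->L'->B->R'->B->plug->B
Char 2 ('D'): step: R->0, L->5 (L advanced); D->plug->D->R->F->L->A->refl->B->L'->A->R'->A->plug->A
Char 3 ('E'): step: R->1, L=5; E->plug->F->R->G->L->E->refl->D->L'->D->R'->D->plug->D
Char 4 ('G'): step: R->2, L=5; G->plug->H->R->B->L->H->refl->G->L'->E->R'->A->plug->A
Char 5 ('D'): step: R->3, L=5; D->plug->D->R->E->L->G->refl->H->L'->B->R'->B->plug->B
Char 6 ('A'): step: R->4, L=5; A->plug->A->R->A->L->B->refl->A->L'->F->R'->B->plug->B
Char 7 ('H'): step: R->5, L=5; H->plug->G->R->A->L->B->refl->A->L'->F->R'->C->plug->C
Char 8 ('F'): step: R->6, L=5; F->plug->E->R->A->L->B->refl->A->L'->F->R'->D->plug->D
Char 9 ('H'): step: R->7, L=5; H->plug->G->R->C->L->F->refl->C->L'->H->R'->D->plug->D

Answer: BADABBCDD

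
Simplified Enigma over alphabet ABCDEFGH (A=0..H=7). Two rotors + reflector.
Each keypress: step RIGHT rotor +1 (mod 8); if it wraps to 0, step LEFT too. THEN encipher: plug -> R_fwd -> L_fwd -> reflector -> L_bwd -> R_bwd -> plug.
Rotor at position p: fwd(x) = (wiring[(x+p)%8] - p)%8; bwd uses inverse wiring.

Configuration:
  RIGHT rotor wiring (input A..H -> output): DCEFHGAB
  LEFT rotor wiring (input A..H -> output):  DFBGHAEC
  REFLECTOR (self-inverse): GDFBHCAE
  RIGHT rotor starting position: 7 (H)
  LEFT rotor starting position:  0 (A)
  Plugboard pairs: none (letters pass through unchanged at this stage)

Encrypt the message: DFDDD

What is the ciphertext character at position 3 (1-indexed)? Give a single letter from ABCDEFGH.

Char 1 ('D'): step: R->0, L->1 (L advanced); D->plug->D->R->F->L->D->refl->B->L'->G->R'->F->plug->F
Char 2 ('F'): step: R->1, L=1; F->plug->F->R->H->L->C->refl->F->L'->C->R'->H->plug->H
Char 3 ('D'): step: R->2, L=1; D->plug->D->R->E->L->H->refl->E->L'->A->R'->H->plug->H

H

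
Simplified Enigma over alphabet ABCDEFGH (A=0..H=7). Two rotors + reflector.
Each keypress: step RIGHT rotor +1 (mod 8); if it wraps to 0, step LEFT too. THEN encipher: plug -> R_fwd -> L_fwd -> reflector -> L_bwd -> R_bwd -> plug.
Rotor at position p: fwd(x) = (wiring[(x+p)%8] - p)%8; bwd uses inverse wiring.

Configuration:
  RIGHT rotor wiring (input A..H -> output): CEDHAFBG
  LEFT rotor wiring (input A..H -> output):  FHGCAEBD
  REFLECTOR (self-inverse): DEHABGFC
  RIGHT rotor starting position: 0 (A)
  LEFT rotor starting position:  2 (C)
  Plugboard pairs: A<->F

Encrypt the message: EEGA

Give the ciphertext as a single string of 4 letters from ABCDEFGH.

Answer: FHDC

Derivation:
Char 1 ('E'): step: R->1, L=2; E->plug->E->R->E->L->H->refl->C->L'->D->R'->A->plug->F
Char 2 ('E'): step: R->2, L=2; E->plug->E->R->H->L->F->refl->G->L'->C->R'->H->plug->H
Char 3 ('G'): step: R->3, L=2; G->plug->G->R->B->L->A->refl->D->L'->G->R'->D->plug->D
Char 4 ('A'): step: R->4, L=2; A->plug->F->R->A->L->E->refl->B->L'->F->R'->C->plug->C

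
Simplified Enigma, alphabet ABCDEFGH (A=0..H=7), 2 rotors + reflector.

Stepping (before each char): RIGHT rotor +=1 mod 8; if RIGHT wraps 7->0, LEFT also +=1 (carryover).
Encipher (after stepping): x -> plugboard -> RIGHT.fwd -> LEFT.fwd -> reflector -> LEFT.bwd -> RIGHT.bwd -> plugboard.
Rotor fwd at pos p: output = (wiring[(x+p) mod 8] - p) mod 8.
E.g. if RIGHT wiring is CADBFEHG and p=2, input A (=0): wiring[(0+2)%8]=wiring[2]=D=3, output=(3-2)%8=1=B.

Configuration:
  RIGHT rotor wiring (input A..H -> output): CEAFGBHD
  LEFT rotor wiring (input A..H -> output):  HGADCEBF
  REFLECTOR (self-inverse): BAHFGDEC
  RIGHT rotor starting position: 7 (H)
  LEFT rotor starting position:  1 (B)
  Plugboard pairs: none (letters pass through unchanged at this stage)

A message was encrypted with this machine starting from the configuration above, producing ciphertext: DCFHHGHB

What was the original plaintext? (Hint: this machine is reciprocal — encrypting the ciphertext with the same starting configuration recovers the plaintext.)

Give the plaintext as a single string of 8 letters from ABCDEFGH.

Char 1 ('D'): step: R->0, L->2 (L advanced); D->plug->D->R->F->L->D->refl->F->L'->G->R'->E->plug->E
Char 2 ('C'): step: R->1, L=2; C->plug->C->R->E->L->H->refl->C->L'->D->R'->A->plug->A
Char 3 ('F'): step: R->2, L=2; F->plug->F->R->B->L->B->refl->A->L'->C->R'->H->plug->H
Char 4 ('H'): step: R->3, L=2; H->plug->H->R->F->L->D->refl->F->L'->G->R'->C->plug->C
Char 5 ('H'): step: R->4, L=2; H->plug->H->R->B->L->B->refl->A->L'->C->R'->A->plug->A
Char 6 ('G'): step: R->5, L=2; G->plug->G->R->A->L->G->refl->E->L'->H->R'->E->plug->E
Char 7 ('H'): step: R->6, L=2; H->plug->H->R->D->L->C->refl->H->L'->E->R'->C->plug->C
Char 8 ('B'): step: R->7, L=2; B->plug->B->R->D->L->C->refl->H->L'->E->R'->A->plug->A

Answer: EAHCAECA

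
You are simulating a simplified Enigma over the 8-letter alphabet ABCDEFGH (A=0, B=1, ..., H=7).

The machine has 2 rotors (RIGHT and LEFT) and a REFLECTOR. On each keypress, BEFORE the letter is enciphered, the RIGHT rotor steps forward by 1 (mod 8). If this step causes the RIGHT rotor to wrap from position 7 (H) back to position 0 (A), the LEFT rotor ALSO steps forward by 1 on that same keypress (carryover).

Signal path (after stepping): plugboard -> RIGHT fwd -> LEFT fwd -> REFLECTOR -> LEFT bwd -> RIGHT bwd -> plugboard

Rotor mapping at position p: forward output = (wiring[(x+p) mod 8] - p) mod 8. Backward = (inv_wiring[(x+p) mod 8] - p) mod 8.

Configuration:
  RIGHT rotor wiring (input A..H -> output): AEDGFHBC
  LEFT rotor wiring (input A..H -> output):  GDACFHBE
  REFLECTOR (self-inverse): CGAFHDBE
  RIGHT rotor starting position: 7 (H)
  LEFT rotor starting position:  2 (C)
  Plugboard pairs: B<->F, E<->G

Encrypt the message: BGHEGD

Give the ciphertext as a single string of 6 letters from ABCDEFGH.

Char 1 ('B'): step: R->0, L->3 (L advanced); B->plug->F->R->H->L->F->refl->D->L'->F->R'->E->plug->G
Char 2 ('G'): step: R->1, L=3; G->plug->E->R->G->L->A->refl->C->L'->B->R'->G->plug->E
Char 3 ('H'): step: R->2, L=3; H->plug->H->R->C->L->E->refl->H->L'->A->R'->F->plug->B
Char 4 ('E'): step: R->3, L=3; E->plug->G->R->B->L->C->refl->A->L'->G->R'->D->plug->D
Char 5 ('G'): step: R->4, L=3; G->plug->E->R->E->L->B->refl->G->L'->D->R'->B->plug->F
Char 6 ('D'): step: R->5, L=3; D->plug->D->R->D->L->G->refl->B->L'->E->R'->B->plug->F

Answer: GEBDFF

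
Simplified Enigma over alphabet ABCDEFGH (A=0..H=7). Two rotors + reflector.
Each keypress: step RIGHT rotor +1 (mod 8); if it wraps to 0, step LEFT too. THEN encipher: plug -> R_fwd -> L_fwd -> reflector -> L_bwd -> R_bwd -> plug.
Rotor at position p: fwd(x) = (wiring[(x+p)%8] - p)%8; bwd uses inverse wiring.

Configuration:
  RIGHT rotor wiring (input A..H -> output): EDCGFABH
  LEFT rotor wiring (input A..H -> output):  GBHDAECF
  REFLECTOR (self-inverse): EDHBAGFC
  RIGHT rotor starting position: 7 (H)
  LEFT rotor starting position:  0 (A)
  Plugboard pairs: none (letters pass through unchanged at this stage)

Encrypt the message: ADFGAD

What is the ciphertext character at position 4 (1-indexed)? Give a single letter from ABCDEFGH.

Char 1 ('A'): step: R->0, L->1 (L advanced); A->plug->A->R->E->L->D->refl->B->L'->F->R'->E->plug->E
Char 2 ('D'): step: R->1, L=1; D->plug->D->R->E->L->D->refl->B->L'->F->R'->C->plug->C
Char 3 ('F'): step: R->2, L=1; F->plug->F->R->F->L->B->refl->D->L'->E->R'->B->plug->B
Char 4 ('G'): step: R->3, L=1; G->plug->G->R->A->L->A->refl->E->L'->G->R'->D->plug->D

D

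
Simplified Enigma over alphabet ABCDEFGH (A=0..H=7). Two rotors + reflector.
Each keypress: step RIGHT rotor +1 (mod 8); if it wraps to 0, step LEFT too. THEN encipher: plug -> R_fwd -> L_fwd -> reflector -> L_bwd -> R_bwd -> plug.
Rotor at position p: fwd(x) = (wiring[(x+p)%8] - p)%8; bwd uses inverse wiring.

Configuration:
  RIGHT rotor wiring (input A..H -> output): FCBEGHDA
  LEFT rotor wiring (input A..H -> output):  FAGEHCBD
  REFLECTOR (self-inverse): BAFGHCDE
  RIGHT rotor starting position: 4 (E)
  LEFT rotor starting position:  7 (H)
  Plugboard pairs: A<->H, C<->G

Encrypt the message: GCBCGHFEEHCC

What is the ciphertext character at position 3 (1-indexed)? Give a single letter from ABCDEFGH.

Char 1 ('G'): step: R->5, L=7; G->plug->C->R->D->L->H->refl->E->L'->A->R'->D->plug->D
Char 2 ('C'): step: R->6, L=7; C->plug->G->R->A->L->E->refl->H->L'->D->R'->E->plug->E
Char 3 ('B'): step: R->7, L=7; B->plug->B->R->G->L->D->refl->G->L'->B->R'->A->plug->H

H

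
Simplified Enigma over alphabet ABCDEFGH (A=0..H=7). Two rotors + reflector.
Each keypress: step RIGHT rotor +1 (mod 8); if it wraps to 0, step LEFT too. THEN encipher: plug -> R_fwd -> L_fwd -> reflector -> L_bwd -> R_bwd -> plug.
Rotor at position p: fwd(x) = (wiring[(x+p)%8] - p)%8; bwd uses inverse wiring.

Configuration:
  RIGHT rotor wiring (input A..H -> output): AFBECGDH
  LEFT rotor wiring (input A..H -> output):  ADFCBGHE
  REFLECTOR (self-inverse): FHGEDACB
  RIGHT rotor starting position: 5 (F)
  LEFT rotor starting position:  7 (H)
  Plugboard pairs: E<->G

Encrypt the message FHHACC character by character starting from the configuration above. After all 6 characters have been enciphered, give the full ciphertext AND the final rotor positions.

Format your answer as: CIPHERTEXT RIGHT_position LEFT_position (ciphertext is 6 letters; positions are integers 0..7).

Char 1 ('F'): step: R->6, L=7; F->plug->F->R->G->L->H->refl->B->L'->B->R'->B->plug->B
Char 2 ('H'): step: R->7, L=7; H->plug->H->R->E->L->D->refl->E->L'->C->R'->D->plug->D
Char 3 ('H'): step: R->0, L->0 (L advanced); H->plug->H->R->H->L->E->refl->D->L'->B->R'->C->plug->C
Char 4 ('A'): step: R->1, L=0; A->plug->A->R->E->L->B->refl->H->L'->G->R'->G->plug->E
Char 5 ('C'): step: R->2, L=0; C->plug->C->R->A->L->A->refl->F->L'->C->R'->B->plug->B
Char 6 ('C'): step: R->3, L=0; C->plug->C->R->D->L->C->refl->G->L'->F->R'->F->plug->F
Final: ciphertext=BDCEBF, RIGHT=3, LEFT=0

Answer: BDCEBF 3 0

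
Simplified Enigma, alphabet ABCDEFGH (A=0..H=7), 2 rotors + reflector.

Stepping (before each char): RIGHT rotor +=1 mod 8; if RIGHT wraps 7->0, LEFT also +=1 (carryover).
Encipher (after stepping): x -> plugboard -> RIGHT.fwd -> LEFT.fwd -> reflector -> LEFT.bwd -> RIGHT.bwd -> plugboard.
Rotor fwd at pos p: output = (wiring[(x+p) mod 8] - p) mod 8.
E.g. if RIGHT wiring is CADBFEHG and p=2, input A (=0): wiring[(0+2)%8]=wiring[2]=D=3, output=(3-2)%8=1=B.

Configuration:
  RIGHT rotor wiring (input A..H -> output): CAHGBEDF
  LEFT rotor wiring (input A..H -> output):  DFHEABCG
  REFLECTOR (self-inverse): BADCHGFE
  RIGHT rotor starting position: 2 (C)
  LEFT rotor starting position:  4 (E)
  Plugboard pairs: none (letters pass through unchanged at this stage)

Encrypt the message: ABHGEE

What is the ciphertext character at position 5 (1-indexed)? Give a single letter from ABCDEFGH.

Char 1 ('A'): step: R->3, L=4; A->plug->A->R->D->L->C->refl->D->L'->G->R'->B->plug->B
Char 2 ('B'): step: R->4, L=4; B->plug->B->R->A->L->E->refl->H->L'->E->R'->F->plug->F
Char 3 ('H'): step: R->5, L=4; H->plug->H->R->E->L->H->refl->E->L'->A->R'->C->plug->C
Char 4 ('G'): step: R->6, L=4; G->plug->G->R->D->L->C->refl->D->L'->G->R'->H->plug->H
Char 5 ('E'): step: R->7, L=4; E->plug->E->R->H->L->A->refl->B->L'->F->R'->G->plug->G

G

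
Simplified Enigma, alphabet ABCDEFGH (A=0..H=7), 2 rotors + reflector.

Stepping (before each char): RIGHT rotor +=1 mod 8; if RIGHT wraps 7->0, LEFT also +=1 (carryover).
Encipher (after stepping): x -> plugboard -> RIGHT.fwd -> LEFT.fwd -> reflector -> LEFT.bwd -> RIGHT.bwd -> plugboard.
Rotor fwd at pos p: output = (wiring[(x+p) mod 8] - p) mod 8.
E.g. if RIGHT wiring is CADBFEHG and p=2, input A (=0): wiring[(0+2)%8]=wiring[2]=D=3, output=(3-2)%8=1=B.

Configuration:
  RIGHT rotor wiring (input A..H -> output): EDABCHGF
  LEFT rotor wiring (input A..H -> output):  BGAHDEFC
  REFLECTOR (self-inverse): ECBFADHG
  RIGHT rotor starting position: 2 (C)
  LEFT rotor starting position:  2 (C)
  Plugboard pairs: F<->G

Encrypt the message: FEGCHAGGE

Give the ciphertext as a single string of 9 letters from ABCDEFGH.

Answer: AAAABHFFD

Derivation:
Char 1 ('F'): step: R->3, L=2; F->plug->G->R->A->L->G->refl->H->L'->G->R'->A->plug->A
Char 2 ('E'): step: R->4, L=2; E->plug->E->R->A->L->G->refl->H->L'->G->R'->A->plug->A
Char 3 ('G'): step: R->5, L=2; G->plug->F->R->D->L->C->refl->B->L'->C->R'->A->plug->A
Char 4 ('C'): step: R->6, L=2; C->plug->C->R->G->L->H->refl->G->L'->A->R'->A->plug->A
Char 5 ('H'): step: R->7, L=2; H->plug->H->R->H->L->E->refl->A->L'->F->R'->B->plug->B
Char 6 ('A'): step: R->0, L->3 (L advanced); A->plug->A->R->E->L->H->refl->G->L'->F->R'->H->plug->H
Char 7 ('G'): step: R->1, L=3; G->plug->F->R->F->L->G->refl->H->L'->E->R'->G->plug->F
Char 8 ('G'): step: R->2, L=3; G->plug->F->R->D->L->C->refl->B->L'->C->R'->G->plug->F
Char 9 ('E'): step: R->3, L=3; E->plug->E->R->C->L->B->refl->C->L'->D->R'->D->plug->D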